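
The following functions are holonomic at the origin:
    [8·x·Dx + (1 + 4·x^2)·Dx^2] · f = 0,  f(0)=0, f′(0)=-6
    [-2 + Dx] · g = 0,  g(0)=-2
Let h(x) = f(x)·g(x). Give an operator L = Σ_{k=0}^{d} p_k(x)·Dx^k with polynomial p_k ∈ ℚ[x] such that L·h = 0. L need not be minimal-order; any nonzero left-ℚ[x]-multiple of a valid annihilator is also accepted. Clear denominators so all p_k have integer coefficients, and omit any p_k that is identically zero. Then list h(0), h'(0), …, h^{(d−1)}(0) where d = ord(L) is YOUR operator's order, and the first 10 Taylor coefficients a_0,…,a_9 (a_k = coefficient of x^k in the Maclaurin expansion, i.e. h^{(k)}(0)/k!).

f: a_k = 0, -6, 0, 8, 0, -96/5, 0, 384/7, 0, -512/3, …
g: a_k = -2, -4, -4, -8/3, -4/3, -8/15, -8/45, -16/315, -4/315, -8/2835, …
Product ⇒ symmetric product L₀, ord ≤ 2.
L = (4 - 16·x + 16·x^2) + (-4 + 8·x - 16·x^2)·Dx + (1 + 4·x^2)·Dx^2  (order 2).
h: a_k = 0, 12, 24, 8, -16, 72/5, 176/3, -1488/35, -3616/21, 9208/63, …
ICs: h(0) = 0, h′(0) = 12.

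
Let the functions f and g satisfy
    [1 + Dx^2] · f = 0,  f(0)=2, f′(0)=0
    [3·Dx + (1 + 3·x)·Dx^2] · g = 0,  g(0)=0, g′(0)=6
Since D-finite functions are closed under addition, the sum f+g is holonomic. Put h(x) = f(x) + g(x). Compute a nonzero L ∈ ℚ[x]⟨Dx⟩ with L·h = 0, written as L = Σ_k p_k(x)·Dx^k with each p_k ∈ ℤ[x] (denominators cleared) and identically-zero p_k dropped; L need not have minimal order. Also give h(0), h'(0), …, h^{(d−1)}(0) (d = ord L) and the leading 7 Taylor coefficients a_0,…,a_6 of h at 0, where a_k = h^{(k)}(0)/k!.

f: a_k = 2, 0, -1, 0, 1/12, 0, -1/360, …
g: a_k = 0, 6, -9, 18, -81/2, 486/5, -243, …
Weyl lclm of L_f,L_g ⇒ L₀ (ord ≤ 4).
L = (165 + 18·x + 27·x^2)·Dx + (19 + 63·x + 27·x^2 + 27·x^3)·Dx^2 + (165 + 18·x + 27·x^2)·Dx^3 + (19 + 63·x + 27·x^2 + 27·x^3)·Dx^4  (order 4).
h: a_k = 2, 6, -10, 18, -485/12, 486/5, -87481/360, …
ICs: h(0) = 2, h′(0) = 6, h′′(0) = -20, h′′′(0) = 108.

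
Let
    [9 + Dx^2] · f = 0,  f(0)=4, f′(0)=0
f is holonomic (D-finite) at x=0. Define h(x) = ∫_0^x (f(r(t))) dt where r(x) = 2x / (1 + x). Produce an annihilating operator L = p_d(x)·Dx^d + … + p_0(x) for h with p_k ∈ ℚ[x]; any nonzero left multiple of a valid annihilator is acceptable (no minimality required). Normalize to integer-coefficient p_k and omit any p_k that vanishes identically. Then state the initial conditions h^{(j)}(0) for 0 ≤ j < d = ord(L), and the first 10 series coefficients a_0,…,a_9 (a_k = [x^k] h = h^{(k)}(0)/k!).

f: a_k = 4, 0, -18, 0, 27/2, 0, -81/20, 0, 729/1120, 0, …
f∘r: x↦r, Dx↦Dx/r' in L_f ⇒ L₀.
h=∫h₀ ⇒ L = L₀·Dx.
L = 36·Dx + (2 + 6·x + 6·x^2 + 2·x^3)·Dx^2 + (1 + 4·x + 6·x^2 + 4·x^3 + x^4)·Dx^3  (order 3).
h: a_k = 0, 4, 0, -24, 36, 0, -96, 7704/35, -1458/5, 1384/7, …
ICs: h(0) = 0, h′(0) = 4, h′′(0) = 0.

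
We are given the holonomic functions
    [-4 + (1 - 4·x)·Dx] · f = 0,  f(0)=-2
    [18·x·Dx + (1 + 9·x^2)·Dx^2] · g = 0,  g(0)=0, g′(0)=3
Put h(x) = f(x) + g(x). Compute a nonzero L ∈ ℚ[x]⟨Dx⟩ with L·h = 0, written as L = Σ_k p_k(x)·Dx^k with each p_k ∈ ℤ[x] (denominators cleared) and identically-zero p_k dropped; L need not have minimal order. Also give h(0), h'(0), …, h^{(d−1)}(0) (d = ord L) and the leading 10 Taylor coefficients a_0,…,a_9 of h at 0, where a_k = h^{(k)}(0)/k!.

L = (-72 + 1152·x + 1944·x^2)·Dx + (57 - 72·x + 765·x^2 + 1944·x^3)·Dx^2 + (-4 + 7·x + 63·x^3 + 324·x^4)·Dx^3  (order 3).
h: a_k = -2, -5, -32, -137, -512, -9997/5, -8192, -231563/7, -131072, -522101, …
ICs: h(0) = -2, h′(0) = -5, h′′(0) = -64.

f: a_k = -2, -8, -32, -128, -512, -2048, -8192, -32768, -131072, -524288, …
g: a_k = 0, 3, 0, -9, 0, 243/5, 0, -2187/7, 0, 2187, …
f+g: L₀ = lclm(L_f,L_g), ord ≤ 1+2.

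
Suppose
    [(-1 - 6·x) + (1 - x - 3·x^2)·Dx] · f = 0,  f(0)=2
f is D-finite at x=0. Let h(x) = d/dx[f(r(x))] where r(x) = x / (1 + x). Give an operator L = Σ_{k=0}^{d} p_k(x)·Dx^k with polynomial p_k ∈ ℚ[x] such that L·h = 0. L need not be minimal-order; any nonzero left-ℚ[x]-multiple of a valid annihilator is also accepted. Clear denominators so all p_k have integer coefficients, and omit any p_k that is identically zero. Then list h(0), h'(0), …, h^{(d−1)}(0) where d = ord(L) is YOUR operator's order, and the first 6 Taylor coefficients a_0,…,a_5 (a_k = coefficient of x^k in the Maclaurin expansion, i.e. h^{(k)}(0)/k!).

L = (6 + 18·x + 72·x^2 + 42·x^3) + (-1 - 9·x - 12·x^2 + 17·x^3 + 21·x^4)·Dx  (order 1).
h: a_k = 2, 12, 0, 72, -90, 432, …
ICs: h(0) = 2.

f: a_k = 2, 2, 8, 14, 38, 80, …
L₀ from L_f via x↦r, Dx↦r'^{-1}Dx.
Derive L from L₀ (diff closure).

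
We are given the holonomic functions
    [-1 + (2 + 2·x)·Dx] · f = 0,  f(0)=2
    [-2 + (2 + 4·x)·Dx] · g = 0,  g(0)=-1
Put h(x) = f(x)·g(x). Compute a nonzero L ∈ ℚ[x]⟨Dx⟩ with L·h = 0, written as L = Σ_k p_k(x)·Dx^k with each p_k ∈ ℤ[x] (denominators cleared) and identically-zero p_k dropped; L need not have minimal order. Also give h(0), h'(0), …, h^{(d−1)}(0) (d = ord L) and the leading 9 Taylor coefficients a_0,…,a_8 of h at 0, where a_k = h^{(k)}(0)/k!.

f: a_k = 2, 1, -1/4, 1/8, -5/64, 7/128, -21/512, 33/1024, -429/16384, …
g: a_k = -1, -1, 1/2, -1/2, 5/8, -7/8, 21/16, -33/16, 429/128, …
Sym-product of L_f,L_g gives L₀ (≤ ord 1).
L = (-3 - 4·x) + (2 + 6·x + 4·x^2)·Dx  (order 1).
h: a_k = -2, -3, 1/4, -3/8, 37/64, -117/128, 757/512, -2499/1024, 67181/16384, …
ICs: h(0) = -2.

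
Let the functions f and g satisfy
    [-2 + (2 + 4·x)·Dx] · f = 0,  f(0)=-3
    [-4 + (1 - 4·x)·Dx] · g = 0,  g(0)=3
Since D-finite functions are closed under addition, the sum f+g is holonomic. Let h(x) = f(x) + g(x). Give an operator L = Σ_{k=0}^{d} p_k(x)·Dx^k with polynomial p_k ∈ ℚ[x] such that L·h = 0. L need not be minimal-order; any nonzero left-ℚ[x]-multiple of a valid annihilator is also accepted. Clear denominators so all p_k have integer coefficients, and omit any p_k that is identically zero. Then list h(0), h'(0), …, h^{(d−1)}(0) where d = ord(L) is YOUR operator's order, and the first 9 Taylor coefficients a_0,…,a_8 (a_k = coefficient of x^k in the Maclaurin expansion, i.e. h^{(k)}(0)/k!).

L = (12 + 16·x) + (-11 - 40·x - 48·x^2)·Dx + (1 + 2·x - 16·x^2 - 32·x^3)·Dx^2  (order 2).
h: a_k = 0, 9, 99/2, 381/2, 6159/8, 24555/8, 196671/16, 786333/16, 25167111/128, …
ICs: h(0) = 0, h′(0) = 9.

f: a_k = -3, -3, 3/2, -3/2, 15/8, -21/8, 63/16, -99/16, 1287/128, …
g: a_k = 3, 12, 48, 192, 768, 3072, 12288, 49152, 196608, …
L₀ := lclm(L_f,L_g); ord L₀ ≤ 1+1.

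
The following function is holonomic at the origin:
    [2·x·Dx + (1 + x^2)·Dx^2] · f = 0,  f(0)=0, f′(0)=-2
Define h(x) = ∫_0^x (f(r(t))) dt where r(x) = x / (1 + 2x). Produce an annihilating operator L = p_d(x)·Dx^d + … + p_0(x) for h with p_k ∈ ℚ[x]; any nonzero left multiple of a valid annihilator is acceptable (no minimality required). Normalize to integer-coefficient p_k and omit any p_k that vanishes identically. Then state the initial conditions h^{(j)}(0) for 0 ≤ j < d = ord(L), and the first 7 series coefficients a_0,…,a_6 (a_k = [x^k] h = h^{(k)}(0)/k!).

f: a_k = 0, -2, 0, 2/3, 0, -2/5, 0, …
Substitute x→r, Dx→(1/r')Dx; clear ⇒ L₀.
Integrate: L := L₀·Dx.
L = (4 + 10·x)·Dx^2 + (1 + 4·x + 5·x^2)·Dx^3  (order 3).
h: a_k = 0, 0, -1, 4/3, -11/6, 12/5, -41/15, …
ICs: h(0) = 0, h′(0) = 0, h′′(0) = -2.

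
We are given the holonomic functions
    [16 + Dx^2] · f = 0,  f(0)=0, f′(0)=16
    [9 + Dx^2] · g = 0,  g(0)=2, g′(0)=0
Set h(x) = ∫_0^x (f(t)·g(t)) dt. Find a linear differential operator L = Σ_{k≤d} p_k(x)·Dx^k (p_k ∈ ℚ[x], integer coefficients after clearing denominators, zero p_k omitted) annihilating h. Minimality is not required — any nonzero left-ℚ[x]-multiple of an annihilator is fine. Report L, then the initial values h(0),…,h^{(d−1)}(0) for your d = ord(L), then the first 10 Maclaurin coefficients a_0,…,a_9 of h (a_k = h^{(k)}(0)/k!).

f: a_k = 0, 16, 0, -128/3, 0, 512/15, 0, -4096/315, 0, 8192/2835, …
g: a_k = 2, 0, -9, 0, 27/4, 0, -81/40, 0, 729/2240, 0, …
Product ⇒ symmetric product L₀, ord ≤ 4.
h=∫₀ˣh₀: take L = L₀·Dx.
L = 49·Dx + 50·Dx^3 + Dx^5  (order 5).
h: a_k = 0, 0, 16, 0, -172/3, 0, 4202/45, 0, -102943/1260, 0, …
ICs: h(0) = 0, h′(0) = 0, h′′(0) = 32, h′′′(0) = 0, h′′′′(0) = -1376.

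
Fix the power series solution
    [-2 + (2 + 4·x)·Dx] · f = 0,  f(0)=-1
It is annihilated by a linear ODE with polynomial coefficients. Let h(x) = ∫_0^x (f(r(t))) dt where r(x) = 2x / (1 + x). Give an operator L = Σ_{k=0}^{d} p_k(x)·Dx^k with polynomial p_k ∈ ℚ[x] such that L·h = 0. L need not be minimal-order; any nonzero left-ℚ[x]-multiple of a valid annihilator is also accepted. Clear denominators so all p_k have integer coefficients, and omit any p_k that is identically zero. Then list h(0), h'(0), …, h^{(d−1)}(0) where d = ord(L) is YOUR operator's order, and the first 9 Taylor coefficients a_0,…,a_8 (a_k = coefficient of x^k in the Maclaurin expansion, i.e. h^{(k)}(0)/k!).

f: a_k = -1, -1, 1/2, -1/2, 5/8, -7/8, 21/16, -33/16, 429/128, …
Substitute x→r, Dx→(1/r')Dx; clear ⇒ L₀.
h=∫h₀ ⇒ L = L₀·Dx.
L = -2·Dx + (1 + 6·x + 5·x^2)·Dx^2  (order 2).
h: a_k = 0, -1, -1, 4/3, -5/2, 6, -17, 376/7, -731/4, …
ICs: h(0) = 0, h′(0) = -1.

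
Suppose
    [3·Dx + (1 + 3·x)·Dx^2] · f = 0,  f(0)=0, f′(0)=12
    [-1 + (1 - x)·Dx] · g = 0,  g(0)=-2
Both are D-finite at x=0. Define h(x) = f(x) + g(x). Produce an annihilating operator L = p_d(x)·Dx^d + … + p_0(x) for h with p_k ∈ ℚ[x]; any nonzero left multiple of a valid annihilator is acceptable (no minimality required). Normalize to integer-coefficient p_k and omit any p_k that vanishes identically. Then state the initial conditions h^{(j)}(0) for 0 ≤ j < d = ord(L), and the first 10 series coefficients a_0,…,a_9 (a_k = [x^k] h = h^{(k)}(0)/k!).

f: a_k = 0, 12, -18, 36, -81, 972/5, -486, 8748/7, -6561/2, 8748, …
g: a_k = -2, -2, -2, -2, -2, -2, -2, -2, -2, -2, …
Weyl lclm of L_f,L_g ⇒ L₀ (ord ≤ 3).
L = (-54 - 18·x)·Dx + (12 - 72·x - 36·x^2)·Dx^2 + (5 + 13·x - 9·x^2 - 9·x^3)·Dx^3  (order 3).
h: a_k = -2, 10, -20, 34, -83, 962/5, -488, 8734/7, -6565/2, 8746, …
ICs: h(0) = -2, h′(0) = 10, h′′(0) = -40.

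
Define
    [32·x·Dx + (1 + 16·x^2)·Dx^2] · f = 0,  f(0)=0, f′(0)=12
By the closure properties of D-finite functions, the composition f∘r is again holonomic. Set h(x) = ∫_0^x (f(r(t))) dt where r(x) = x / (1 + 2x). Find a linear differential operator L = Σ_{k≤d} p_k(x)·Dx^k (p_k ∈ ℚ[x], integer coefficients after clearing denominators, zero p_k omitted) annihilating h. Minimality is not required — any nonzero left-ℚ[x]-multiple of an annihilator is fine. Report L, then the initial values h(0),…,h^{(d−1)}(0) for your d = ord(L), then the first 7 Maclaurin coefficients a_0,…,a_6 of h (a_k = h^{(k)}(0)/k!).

L = (4 + 40·x)·Dx^2 + (1 + 4·x + 20·x^2)·Dx^3  (order 3).
h: a_k = 0, 0, 6, -8, -4, 288/5, -608/5, …
ICs: h(0) = 0, h′(0) = 0, h′′(0) = 12.

f: a_k = 0, 12, 0, -64, 0, 3072/5, 0, …
L₀ from L_f via x↦r, Dx↦r'^{-1}Dx.
h=∫h₀ ⇒ L = L₀·Dx.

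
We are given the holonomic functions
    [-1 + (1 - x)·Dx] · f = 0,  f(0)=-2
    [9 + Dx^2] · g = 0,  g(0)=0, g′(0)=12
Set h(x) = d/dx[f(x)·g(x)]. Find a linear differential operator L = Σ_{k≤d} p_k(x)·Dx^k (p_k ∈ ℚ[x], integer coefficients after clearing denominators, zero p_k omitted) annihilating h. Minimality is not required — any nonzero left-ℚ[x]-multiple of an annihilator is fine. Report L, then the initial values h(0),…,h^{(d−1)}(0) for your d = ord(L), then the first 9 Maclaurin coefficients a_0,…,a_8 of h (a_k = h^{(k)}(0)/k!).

f: a_k = -2, -2, -2, -2, -2, -2, -2, -2, -2, …
g: a_k = 0, 12, 0, -18, 0, 81/10, 0, -243/140, 0, …
Product ⇒ symmetric product L₀, ord ≤ 2.
Differentiate: ansatz ord ≤ ord L₀ ⇒ L.
L = (7 - 18·x + 9·x^2) + (-2 + 2·x)·Dx + (1 - 2·x + x^2)·Dx^2  (order 2).
h: a_k = -24, -48, 36, 48, -21, -126/5, -51/10, -204/35, -837/80, …
ICs: h(0) = -24, h′(0) = -48.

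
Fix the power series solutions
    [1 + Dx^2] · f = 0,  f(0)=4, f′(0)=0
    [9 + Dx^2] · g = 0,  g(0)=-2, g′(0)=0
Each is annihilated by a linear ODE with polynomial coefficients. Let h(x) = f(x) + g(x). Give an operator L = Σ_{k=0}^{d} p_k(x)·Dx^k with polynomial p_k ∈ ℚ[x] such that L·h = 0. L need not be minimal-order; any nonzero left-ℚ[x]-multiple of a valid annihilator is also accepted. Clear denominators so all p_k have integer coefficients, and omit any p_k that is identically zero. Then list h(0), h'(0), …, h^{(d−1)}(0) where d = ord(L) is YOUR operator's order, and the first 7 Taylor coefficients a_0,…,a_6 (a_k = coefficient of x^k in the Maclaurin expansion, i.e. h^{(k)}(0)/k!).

L = 9 + 10·Dx^2 + Dx^4  (order 4).
h: a_k = 2, 0, 7, 0, -79/12, 0, 727/360, …
ICs: h(0) = 2, h′(0) = 0, h′′(0) = 14, h′′′(0) = 0.

f: a_k = 4, 0, -2, 0, 1/6, 0, -1/180, …
g: a_k = -2, 0, 9, 0, -27/4, 0, 81/40, …
f+g: L₀ = lclm(L_f,L_g), ord ≤ 2+2.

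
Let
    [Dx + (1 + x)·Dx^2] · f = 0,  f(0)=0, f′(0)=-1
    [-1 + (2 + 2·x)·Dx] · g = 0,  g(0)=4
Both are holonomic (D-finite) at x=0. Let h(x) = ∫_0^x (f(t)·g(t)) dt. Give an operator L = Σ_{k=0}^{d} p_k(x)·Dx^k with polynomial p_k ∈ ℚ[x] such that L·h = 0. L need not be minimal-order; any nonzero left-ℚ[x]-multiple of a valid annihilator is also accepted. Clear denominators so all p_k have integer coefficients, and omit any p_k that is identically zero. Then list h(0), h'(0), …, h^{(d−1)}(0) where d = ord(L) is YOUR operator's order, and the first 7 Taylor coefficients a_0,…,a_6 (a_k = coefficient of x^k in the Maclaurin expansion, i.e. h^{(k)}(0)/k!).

L = Dx + (4 + 8·x + 4·x^2)·Dx^3  (order 3).
h: a_k = 0, 0, -2, 0, 1/24, -1/30, 71/2880, …
ICs: h(0) = 0, h′(0) = 0, h′′(0) = -4.

f: a_k = 0, -1, 1/2, -1/3, 1/4, -1/5, 1/6, …
g: a_k = 4, 2, -1/2, 1/4, -5/32, 7/64, -21/256, …
L₀ := L_f ⊗_s L_g (sym. prod.), ord ≤ 2.
Integrate: L := L₀·Dx.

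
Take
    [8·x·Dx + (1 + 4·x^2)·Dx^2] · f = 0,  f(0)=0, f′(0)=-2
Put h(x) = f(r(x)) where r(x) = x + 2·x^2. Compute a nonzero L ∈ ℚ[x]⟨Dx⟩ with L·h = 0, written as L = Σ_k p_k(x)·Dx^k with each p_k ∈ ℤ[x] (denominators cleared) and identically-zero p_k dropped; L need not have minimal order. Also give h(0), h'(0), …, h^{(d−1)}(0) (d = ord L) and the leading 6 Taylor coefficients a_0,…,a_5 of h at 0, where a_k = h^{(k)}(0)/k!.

f: a_k = 0, -2, 0, 8/3, 0, -32/5, …
Change of var in L_f (x↦r) gives L₀.
L = (-4 + 8·x + 64·x^2 + 192·x^3 + 192·x^4)·Dx + (1 + 4·x + 4·x^2 + 32·x^3 + 80·x^4 + 64·x^5)·Dx^2  (order 2).
h: a_k = 0, -2, -4, 8/3, 16, 128/5, …
ICs: h(0) = 0, h′(0) = -2.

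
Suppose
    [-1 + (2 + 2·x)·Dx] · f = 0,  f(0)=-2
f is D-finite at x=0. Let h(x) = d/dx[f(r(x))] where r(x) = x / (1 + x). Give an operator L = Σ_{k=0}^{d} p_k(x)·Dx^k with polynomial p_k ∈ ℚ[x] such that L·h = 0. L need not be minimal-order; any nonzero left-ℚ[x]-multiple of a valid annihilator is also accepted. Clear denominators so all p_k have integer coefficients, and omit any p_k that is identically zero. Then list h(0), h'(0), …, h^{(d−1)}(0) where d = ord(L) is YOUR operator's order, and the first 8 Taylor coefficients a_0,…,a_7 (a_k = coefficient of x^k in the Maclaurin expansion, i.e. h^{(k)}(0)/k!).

f: a_k = -2, -1, 1/4, -1/8, 5/64, -7/128, 21/512, -33/1024, …
h₀=f(r): pull back L_f along r ⇒ L₀.
Derive L from L₀ (diff closure).
L = (-5 - 8·x) + (-2 - 6·x - 4·x^2)·Dx  (order 1).
h: a_k = -1, 5/2, -39/8, 141/16, -1995/128, 7059/256, -50435/1024, 182461/2048, …
ICs: h(0) = -1.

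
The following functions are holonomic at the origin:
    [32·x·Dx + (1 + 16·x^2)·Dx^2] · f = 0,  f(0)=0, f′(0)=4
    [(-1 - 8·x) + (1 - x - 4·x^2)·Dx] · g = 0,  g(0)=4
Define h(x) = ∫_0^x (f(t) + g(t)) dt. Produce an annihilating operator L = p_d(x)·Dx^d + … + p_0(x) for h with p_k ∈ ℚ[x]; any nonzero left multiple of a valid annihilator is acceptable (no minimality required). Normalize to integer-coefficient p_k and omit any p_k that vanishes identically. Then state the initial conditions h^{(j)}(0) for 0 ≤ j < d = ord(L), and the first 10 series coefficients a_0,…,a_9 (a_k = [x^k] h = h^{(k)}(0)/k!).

L = (160 - 640·x - 14848·x^2 - 36864·x^3 - 178176·x^4 - 98304·x^6)·Dx^2 + (-43 - 336·x - 16·x^2 - 3072·x^3 - 35072·x^4 - 124928·x^5 - 12288·x^6 - 98304·x^7)·Dx^3 + (5 + 23·x + 272·x^2 + 16·x^3 + 2368·x^4 - 5888·x^5 - 12288·x^6 - 4096·x^7 - 16384·x^8)·Dx^4  (order 4).
h: a_k = 0, 4, 4, 20/3, 11/3, 116/5, 1162/15, 724/7, -1009/14, 4660/9, …
ICs: h(0) = 0, h′(0) = 4, h′′(0) = 8, h′′′(0) = 40.

f: a_k = 0, 4, 0, -64/3, 0, 1024/5, 0, -16384/7, 0, 262144/9, …
g: a_k = 4, 4, 20, 36, 116, 260, 724, 1764, 4660, 11716, …
Weyl lclm of L_f,L_g ⇒ L₀ (ord ≤ 3).
h=∫₀ˣh₀: take L = L₀·Dx.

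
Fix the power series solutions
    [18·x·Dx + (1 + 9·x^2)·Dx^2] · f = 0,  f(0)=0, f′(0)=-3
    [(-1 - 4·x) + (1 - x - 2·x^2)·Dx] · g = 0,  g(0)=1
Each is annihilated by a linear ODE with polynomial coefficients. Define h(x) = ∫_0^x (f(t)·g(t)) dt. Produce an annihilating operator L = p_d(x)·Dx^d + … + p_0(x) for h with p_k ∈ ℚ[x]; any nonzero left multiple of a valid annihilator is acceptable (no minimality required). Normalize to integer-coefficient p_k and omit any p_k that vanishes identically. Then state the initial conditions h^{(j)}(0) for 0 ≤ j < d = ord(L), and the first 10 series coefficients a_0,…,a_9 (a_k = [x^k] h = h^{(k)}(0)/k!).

L = (4 + 18·x + 108·x^2)·Dx + (2 - 10·x + 36·x^2 + 108·x^3)·Dx^2 + (-1 + x - 7·x^2 + 9·x^3 + 18·x^4)·Dx^3  (order 3).
h: a_k = 0, 0, -3/2, -1, 0, -6/5, -91/10, -333/35, 2391/140, 8/21, …
ICs: h(0) = 0, h′(0) = 0, h′′(0) = -3.

f: a_k = 0, -3, 0, 9, 0, -243/5, 0, 2187/7, 0, -2187, …
g: a_k = 1, 1, 3, 5, 11, 21, 43, 85, 171, 341, …
h₀=f·g: eliminate ⇒ L₀, order ≤ 2·1.
h=∫h₀ ⇒ L = L₀·Dx.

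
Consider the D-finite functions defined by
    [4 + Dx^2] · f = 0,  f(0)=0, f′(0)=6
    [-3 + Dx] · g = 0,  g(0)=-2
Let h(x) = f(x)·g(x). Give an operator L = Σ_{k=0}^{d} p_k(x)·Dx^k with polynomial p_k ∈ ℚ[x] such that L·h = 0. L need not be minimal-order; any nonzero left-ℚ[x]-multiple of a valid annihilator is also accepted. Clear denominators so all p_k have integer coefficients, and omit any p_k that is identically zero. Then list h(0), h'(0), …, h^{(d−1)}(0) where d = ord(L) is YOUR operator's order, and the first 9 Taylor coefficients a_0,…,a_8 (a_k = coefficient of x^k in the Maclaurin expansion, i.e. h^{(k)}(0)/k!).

L = 13 - 6·Dx + Dx^2  (order 2).
h: a_k = 0, -12, -36, -46, -30, -61/10, 69/10, 3277/420, 17/4, …
ICs: h(0) = 0, h′(0) = -12.

f: a_k = 0, 6, 0, -4, 0, 4/5, 0, -8/105, 0, …
g: a_k = -2, -6, -9, -9, -27/4, -81/20, -81/40, -243/280, -729/2240, …
h₀=f·g: eliminate ⇒ L₀, order ≤ 2·1.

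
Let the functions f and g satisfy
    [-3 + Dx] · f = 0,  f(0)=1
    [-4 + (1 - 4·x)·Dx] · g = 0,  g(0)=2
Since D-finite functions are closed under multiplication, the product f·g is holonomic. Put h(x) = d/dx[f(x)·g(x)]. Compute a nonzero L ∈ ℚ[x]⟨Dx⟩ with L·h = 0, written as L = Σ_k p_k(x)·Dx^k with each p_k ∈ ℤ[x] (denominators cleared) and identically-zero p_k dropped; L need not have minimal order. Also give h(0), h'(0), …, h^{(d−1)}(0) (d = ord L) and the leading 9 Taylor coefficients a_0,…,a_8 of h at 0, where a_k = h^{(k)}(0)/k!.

f: a_k = 1, 3, 9/2, 9/2, 27/8, 81/40, 81/80, 243/560, 729/4480, …
g: a_k = 2, 8, 32, 128, 512, 2048, 8192, 32768, 131072, …
Product ⇒ symmetric product L₀, ord ≤ 1.
h=h₀': d/dx-closure on L₀ ⇒ L.
L = (65 - 168·x + 144·x^2) + (-7 + 40·x - 48·x^2)·Dx  (order 1).
h: a_k = 14, 130, 807, 4331, 86701/4, 2081067/20, 3884707/8, 88793407/40, 22375940751/2240, …
ICs: h(0) = 14.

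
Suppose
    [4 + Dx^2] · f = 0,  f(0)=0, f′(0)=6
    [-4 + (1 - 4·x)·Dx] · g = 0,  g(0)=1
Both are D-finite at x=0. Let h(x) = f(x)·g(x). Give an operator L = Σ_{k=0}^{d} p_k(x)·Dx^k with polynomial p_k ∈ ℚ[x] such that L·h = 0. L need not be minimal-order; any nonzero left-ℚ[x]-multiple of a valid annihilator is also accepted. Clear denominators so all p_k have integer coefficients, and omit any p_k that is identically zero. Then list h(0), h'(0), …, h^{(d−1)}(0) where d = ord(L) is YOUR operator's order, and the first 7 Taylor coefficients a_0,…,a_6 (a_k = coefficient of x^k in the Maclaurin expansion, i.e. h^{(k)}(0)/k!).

L = (-4 + 16·x) + 8·Dx + (-1 + 4·x)·Dx^2  (order 2).
h: a_k = 0, 6, 24, 92, 368, 7364/5, 29456/5, …
ICs: h(0) = 0, h′(0) = 6.

f: a_k = 0, 6, 0, -4, 0, 4/5, 0, …
g: a_k = 1, 4, 16, 64, 256, 1024, 4096, …
f·g: L₀ = L_f ⊗_s L_g, ord ≤ 2·1.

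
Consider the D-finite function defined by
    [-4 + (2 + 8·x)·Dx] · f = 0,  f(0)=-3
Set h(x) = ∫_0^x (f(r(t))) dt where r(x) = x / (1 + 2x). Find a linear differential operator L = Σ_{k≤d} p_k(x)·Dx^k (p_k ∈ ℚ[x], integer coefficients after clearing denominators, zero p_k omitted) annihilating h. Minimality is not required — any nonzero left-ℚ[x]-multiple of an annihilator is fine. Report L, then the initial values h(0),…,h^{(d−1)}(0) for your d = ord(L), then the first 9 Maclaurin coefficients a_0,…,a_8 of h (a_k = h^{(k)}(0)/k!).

f: a_k = -3, -6, 6, -12, 30, -84, 252, -792, 2574, …
L₀ from L_f via x↦r, Dx↦r'^{-1}Dx.
∫: right-multiply L₀ by Dx.
L = -2·Dx + (1 + 8·x + 12·x^2)·Dx^2  (order 2).
h: a_k = 0, -3, -3, 6, -15, 222/5, -150, 3924/7, -2259, …
ICs: h(0) = 0, h′(0) = -3.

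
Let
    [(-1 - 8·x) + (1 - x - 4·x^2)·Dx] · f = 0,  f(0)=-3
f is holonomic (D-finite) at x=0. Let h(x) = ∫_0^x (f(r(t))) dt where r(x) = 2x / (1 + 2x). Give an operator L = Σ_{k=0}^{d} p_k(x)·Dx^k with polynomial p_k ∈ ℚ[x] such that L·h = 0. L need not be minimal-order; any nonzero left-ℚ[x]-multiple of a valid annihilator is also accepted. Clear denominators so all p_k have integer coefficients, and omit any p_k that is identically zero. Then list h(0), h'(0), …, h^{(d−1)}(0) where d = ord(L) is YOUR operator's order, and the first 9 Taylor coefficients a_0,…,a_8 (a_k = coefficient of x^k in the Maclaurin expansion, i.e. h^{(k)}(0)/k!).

L = (2 + 36·x)·Dx + (-1 - 4·x + 12·x^2 + 32·x^3)·Dx^2  (order 2).
h: a_k = 0, -3, -3, -16, 0, -768/5, 256, -15360/7, 6912, …
ICs: h(0) = 0, h′(0) = -3.

f: a_k = -3, -3, -15, -27, -87, -195, -543, -1323, -3495, …
Substitute x→r, Dx→(1/r')Dx; clear ⇒ L₀.
∫: right-multiply L₀ by Dx.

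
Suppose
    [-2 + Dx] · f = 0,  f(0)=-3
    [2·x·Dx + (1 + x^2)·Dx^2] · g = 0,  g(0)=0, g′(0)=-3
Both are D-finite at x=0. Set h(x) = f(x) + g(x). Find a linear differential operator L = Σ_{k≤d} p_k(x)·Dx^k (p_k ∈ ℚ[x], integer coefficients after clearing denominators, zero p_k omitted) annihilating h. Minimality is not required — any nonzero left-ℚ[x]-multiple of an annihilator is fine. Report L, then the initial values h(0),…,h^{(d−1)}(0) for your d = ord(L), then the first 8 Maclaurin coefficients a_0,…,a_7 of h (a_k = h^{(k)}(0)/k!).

L = (2 - 4·x - 6·x^2 - 4·x^3)·Dx + (-3 - x^2 - 2·x^4)·Dx^2 + (1 + x + 2·x^2 + x^3 + x^4)·Dx^3  (order 3).
h: a_k = -3, -9, -6, -3, -2, -7/5, -4/15, 37/105, …
ICs: h(0) = -3, h′(0) = -9, h′′(0) = -12.

f: a_k = -3, -6, -6, -4, -2, -4/5, -4/15, -8/105, …
g: a_k = 0, -3, 0, 1, 0, -3/5, 0, 3/7, …
Sum ⇒ L₀ = lclm(L_f,L_g) in ℚ(x)⟨Dx⟩.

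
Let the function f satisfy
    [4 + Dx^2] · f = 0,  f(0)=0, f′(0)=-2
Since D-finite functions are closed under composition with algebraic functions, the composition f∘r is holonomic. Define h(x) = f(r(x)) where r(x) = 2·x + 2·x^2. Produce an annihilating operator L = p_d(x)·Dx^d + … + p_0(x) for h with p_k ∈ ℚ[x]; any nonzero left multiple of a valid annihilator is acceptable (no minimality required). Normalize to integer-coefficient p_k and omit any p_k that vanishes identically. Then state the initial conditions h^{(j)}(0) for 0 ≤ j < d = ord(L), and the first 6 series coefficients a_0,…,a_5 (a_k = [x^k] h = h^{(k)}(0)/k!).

L = (16 + 96·x + 192·x^2 + 128·x^3) - 2·Dx + (1 + 2·x)·Dx^2  (order 2).
h: a_k = 0, -4, -4, 32/3, 32, 352/15, …
ICs: h(0) = 0, h′(0) = -4.

f: a_k = 0, -2, 0, 4/3, 0, -4/15, …
Change of var in L_f (x↦r) gives L₀.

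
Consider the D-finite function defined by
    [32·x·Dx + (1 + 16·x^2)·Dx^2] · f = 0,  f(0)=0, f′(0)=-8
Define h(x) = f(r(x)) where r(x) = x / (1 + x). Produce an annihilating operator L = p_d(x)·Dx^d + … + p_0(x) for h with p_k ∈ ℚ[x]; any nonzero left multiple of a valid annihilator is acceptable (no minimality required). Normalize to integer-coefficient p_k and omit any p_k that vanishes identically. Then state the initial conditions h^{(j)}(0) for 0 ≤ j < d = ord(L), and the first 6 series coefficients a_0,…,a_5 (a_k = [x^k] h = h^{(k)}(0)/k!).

L = (2 + 34·x)·Dx + (1 + 2·x + 17·x^2)·Dx^2  (order 2).
h: a_k = 0, -8, 8, 104/3, -120, -808/5, …
ICs: h(0) = 0, h′(0) = -8.

f: a_k = 0, -8, 0, 128/3, 0, -2048/5, …
Change of var in L_f (x↦r) gives L₀.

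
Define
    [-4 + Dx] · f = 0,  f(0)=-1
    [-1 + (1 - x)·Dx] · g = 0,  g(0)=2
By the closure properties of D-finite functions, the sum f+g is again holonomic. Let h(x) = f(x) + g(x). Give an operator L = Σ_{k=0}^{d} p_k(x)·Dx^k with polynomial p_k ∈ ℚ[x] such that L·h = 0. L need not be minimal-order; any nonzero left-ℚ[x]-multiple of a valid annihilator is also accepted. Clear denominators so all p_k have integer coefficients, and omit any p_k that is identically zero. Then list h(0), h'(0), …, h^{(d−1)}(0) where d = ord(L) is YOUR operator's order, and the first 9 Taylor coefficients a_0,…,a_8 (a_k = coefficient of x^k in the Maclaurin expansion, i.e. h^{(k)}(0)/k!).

L = (-8 + 16·x) + (14 - 32·x + 16·x^2)·Dx + (-3 + 7·x - 4·x^2)·Dx^2  (order 2).
h: a_k = 1, -2, -6, -26/3, -26/3, -98/15, -166/45, -394/315, 118/315, …
ICs: h(0) = 1, h′(0) = -2.

f: a_k = -1, -4, -8, -32/3, -32/3, -128/15, -256/45, -1024/315, -512/315, …
g: a_k = 2, 2, 2, 2, 2, 2, 2, 2, 2, …
f+g: L₀ = lclm(L_f,L_g), ord ≤ 1+1.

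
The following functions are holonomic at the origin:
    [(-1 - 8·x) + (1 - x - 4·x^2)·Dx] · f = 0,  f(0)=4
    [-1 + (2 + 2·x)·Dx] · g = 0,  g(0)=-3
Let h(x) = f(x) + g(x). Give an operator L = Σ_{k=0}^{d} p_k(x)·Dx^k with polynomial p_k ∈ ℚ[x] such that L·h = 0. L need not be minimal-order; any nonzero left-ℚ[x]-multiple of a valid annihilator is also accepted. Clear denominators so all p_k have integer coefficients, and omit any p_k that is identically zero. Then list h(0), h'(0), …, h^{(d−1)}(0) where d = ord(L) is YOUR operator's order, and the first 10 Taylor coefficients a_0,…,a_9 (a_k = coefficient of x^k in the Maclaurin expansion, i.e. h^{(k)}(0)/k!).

f: a_k = 4, 4, 20, 36, 116, 260, 724, 1764, 4660, 11716, …
g: a_k = -3, -3/2, 3/8, -3/16, 15/128, -21/256, 63/1024, -99/2048, 1287/32768, -2145/65536, …
h₀=f+g: left-lcm gives L₀, ord ≤ 2.
L = (-21 - 75·x - 228·x^2 - 160·x^3) + (41 + 174·x + 609·x^2 + 872·x^3 + 400·x^4)·Dx + (-2 - 38·x - 30·x^2 + 198·x^3 + 352·x^4 + 160·x^5)·Dx^2  (order 2).
h: a_k = 1, 5/2, 163/8, 573/16, 14863/128, 66539/256, 741439/1024, 3612573/2048, 152700167/32768, 767817631/65536, …
ICs: h(0) = 1, h′(0) = 5/2.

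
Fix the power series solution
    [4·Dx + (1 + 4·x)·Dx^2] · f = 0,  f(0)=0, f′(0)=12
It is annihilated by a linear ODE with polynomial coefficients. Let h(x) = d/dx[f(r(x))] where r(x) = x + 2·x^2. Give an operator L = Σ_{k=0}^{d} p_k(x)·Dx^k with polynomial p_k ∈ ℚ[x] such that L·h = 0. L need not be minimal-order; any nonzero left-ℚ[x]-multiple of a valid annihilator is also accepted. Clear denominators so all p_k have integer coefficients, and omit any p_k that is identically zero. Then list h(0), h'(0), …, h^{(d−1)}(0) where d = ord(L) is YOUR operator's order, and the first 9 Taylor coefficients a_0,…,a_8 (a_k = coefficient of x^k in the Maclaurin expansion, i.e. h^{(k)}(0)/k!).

f: a_k = 0, 12, -24, 64, -192, 3072/5, -2048, 49152/7, -24576, …
Substitute x→r, Dx→(1/r')Dx; clear ⇒ L₀.
Derive L from L₀ (diff closure).
L = (16·x + 32·x^2) + (1 + 8·x + 24·x^2 + 32·x^3)·Dx  (order 1).
h: a_k = 12, 0, -96, 384, -768, 0, 6144, -24576, 49152, …
ICs: h(0) = 12.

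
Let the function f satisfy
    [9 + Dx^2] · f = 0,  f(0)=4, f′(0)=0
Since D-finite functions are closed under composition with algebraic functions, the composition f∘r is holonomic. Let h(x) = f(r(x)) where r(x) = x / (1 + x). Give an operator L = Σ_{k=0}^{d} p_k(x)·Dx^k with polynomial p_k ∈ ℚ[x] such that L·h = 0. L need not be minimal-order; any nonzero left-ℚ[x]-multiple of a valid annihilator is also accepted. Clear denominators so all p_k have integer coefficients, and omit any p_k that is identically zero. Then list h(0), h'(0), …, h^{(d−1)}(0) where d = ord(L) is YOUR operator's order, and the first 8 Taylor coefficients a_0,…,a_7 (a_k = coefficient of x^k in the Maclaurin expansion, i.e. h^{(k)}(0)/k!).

f: a_k = 4, 0, -18, 0, 27/2, 0, -81/20, 0, …
Change of var in L_f (x↦r) gives L₀.
L = 9 + (2 + 6·x + 6·x^2 + 2·x^3)·Dx + (1 + 4·x + 6·x^2 + 4·x^3 + x^4)·Dx^2  (order 2).
h: a_k = 4, 0, -18, 36, -81/2, 18, 819/20, -1377/10, …
ICs: h(0) = 4, h′(0) = 0.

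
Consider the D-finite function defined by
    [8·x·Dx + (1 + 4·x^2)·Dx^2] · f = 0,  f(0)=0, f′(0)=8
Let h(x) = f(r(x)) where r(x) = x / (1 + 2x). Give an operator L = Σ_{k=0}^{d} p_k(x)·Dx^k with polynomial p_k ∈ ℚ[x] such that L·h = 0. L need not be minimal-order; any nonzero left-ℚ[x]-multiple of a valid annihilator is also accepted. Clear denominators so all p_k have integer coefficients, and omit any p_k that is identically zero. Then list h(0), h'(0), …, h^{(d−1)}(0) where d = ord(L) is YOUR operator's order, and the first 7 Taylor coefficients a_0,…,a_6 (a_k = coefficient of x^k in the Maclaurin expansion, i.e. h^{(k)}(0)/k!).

f: a_k = 0, 8, 0, -32/3, 0, 128/5, 0, …
Change of var in L_f (x↦r) gives L₀.
L = (4 + 16·x)·Dx + (1 + 4·x + 8·x^2)·Dx^2  (order 2).
h: a_k = 0, 8, -16, 64/3, 0, -512/5, 1024/3, …
ICs: h(0) = 0, h′(0) = 8.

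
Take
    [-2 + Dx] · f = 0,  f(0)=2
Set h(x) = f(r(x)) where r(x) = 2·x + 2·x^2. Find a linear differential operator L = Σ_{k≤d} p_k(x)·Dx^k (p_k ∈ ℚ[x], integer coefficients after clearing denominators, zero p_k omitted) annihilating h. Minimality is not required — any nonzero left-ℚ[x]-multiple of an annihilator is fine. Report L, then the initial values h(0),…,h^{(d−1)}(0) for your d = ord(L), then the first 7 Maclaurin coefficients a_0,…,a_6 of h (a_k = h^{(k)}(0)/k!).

f: a_k = 2, 4, 4, 8/3, 4/3, 8/15, 8/45, …
Change of var in L_f (x↦r) gives L₀.
L = (-4 - 8·x) + Dx  (order 1).
h: a_k = 2, 8, 24, 160/3, 304/3, 832/5, 11072/45, …
ICs: h(0) = 2.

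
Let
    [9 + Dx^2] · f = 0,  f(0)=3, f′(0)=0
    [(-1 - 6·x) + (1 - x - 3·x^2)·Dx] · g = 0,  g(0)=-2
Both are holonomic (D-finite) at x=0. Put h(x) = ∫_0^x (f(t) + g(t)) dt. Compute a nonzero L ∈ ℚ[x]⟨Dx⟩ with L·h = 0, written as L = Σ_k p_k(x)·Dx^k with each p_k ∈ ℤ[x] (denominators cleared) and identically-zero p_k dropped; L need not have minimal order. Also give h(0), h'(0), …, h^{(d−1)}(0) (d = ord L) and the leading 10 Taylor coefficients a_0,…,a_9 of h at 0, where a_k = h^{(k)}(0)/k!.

f: a_k = 3, 0, -27/2, 0, 81/8, 0, -243/80, 0, 2187/4480, 0, …
g: a_k = -2, -2, -8, -14, -38, -80, -194, -434, -1016, -2318, …
Sum ⇒ L₀ = lclm(L_f,L_g) in ℚ(x)⟨Dx⟩.
∫: right-multiply L₀ by Dx.
L = (-459 - 2916·x - 1539·x^2 - 3888·x^3 - 3645·x^4 - 4374·x^5)·Dx + (153 - 153·x - 378·x^2 + 405·x^3 - 2187·x^5 - 2187·x^6)·Dx^2 + (-51 - 324·x - 171·x^2 - 432·x^3 - 405·x^4 - 486·x^5)·Dx^3 + (17 - 17·x - 42·x^2 + 45·x^3 - 243·x^5 - 243·x^6)·Dx^4  (order 4).
h: a_k = 0, 1, -1, -43/6, -7/2, -223/40, -40/3, -15763/560, -217/4, -4549493/40320, …
ICs: h(0) = 0, h′(0) = 1, h′′(0) = -2, h′′′(0) = -43.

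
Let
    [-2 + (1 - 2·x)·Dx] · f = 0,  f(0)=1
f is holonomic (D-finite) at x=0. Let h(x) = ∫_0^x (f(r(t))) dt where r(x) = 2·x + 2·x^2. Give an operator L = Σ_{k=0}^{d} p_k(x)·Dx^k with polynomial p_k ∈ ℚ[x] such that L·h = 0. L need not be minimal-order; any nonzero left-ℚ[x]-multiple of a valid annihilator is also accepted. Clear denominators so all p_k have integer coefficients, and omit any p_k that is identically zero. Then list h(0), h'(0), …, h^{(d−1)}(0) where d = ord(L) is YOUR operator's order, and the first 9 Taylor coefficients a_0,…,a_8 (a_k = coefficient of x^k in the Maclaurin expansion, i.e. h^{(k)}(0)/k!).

L = (4 + 8·x)·Dx + (-1 + 4·x + 4·x^2)·Dx^2  (order 2).
h: a_k = 0, 1, 2, 20/3, 24, 464/5, 1120/3, 10816/7, 6528, …
ICs: h(0) = 0, h′(0) = 1.

f: a_k = 1, 2, 4, 8, 16, 32, 64, 128, 256, …
f∘r: x↦r, Dx↦Dx/r' in L_f ⇒ L₀.
Integrate: L := L₀·Dx.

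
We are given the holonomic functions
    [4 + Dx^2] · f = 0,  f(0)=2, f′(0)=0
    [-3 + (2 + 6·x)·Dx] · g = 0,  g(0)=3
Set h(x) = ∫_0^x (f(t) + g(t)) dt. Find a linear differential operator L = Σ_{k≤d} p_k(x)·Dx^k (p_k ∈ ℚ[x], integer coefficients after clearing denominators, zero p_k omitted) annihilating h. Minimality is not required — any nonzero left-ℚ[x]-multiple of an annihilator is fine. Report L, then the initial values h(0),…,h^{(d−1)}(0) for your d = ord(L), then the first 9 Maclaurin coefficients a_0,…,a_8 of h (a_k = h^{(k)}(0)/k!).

f: a_k = 2, 0, -4, 0, 4/3, 0, -8/45, 0, 4/315, …
g: a_k = 3, 9/2, -27/8, 81/16, -1215/128, 5103/256, -45927/1024, 216513/2048, -8444007/32768, …
h₀=f+g: left-lcm gives L₀, ord ≤ 3.
Integrate: L := L₀·Dx.
L = (-516 - 1152·x - 1728·x^2)·Dx + (56 + 936·x + 3456·x^2 + 3456·x^3)·Dx^2 + (-129 - 288·x - 432·x^2)·Dx^3 + (14 + 234·x + 864·x^2 + 864·x^3)·Dx^4  (order 4).
h: a_k = 0, 5, 9/4, -59/24, 81/64, -3133/1920, 1701/512, -2074907/322560, 216513/16384, …
ICs: h(0) = 0, h′(0) = 5, h′′(0) = 9/2, h′′′(0) = -59/4.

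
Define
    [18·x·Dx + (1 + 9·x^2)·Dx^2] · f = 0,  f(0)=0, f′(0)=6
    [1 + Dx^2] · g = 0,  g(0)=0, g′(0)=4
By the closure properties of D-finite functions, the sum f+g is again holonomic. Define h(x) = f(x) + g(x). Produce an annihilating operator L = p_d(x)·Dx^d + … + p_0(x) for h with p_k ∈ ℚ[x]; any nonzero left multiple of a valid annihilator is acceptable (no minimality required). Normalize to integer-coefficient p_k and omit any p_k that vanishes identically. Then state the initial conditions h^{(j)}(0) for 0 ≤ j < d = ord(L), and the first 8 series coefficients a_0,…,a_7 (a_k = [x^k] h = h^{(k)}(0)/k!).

L = (-1926·x + 17820·x^3 + 1458·x^5)·Dx + (-17 + 351·x^2 + 4617·x^4 + 729·x^6)·Dx^2 + (-1926·x + 17820·x^3 + 1458·x^5)·Dx^3 + (-17 + 351·x^2 + 4617·x^4 + 729·x^6)·Dx^4  (order 4).
h: a_k = 0, 10, 0, -56/3, 0, 2917/30, 0, -787321/1260, …
ICs: h(0) = 0, h′(0) = 10, h′′(0) = 0, h′′′(0) = -112.

f: a_k = 0, 6, 0, -18, 0, 486/5, 0, -4374/7, …
g: a_k = 0, 4, 0, -2/3, 0, 1/30, 0, -1/1260, …
Weyl lclm of L_f,L_g ⇒ L₀ (ord ≤ 4).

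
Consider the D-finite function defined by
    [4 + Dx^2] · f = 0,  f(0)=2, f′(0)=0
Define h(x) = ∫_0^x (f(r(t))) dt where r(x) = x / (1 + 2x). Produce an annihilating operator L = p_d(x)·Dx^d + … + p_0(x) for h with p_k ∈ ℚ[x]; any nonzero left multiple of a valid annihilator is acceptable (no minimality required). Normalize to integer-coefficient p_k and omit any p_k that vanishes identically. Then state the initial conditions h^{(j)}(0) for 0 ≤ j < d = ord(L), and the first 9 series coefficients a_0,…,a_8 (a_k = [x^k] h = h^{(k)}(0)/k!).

f: a_k = 2, 0, -4, 0, 4/3, 0, -8/45, 0, 4/315, …
Change of var in L_f (x↦r) gives L₀.
∫: right-multiply L₀ by Dx.
L = 4·Dx + (4 + 24·x + 48·x^2 + 32·x^3)·Dx^2 + (1 + 8·x + 24·x^2 + 32·x^3 + 16·x^4)·Dx^3  (order 3).
h: a_k = 0, 2, 0, -4/3, 4, -28/3, 176/9, -12008/315, 348/5, …
ICs: h(0) = 0, h′(0) = 2, h′′(0) = 0.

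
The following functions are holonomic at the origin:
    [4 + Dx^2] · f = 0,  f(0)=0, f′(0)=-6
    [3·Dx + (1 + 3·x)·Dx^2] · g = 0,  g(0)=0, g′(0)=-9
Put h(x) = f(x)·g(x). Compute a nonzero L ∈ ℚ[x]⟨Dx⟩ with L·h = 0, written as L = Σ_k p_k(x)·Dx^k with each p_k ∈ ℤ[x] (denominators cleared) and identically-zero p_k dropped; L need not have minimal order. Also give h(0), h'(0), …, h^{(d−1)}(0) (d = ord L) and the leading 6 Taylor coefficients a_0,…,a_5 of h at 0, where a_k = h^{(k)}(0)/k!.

L = (-1112 - 1248·x + 7344·x^2 + 27648·x^3 + 20736·x^4) + (-48 + 2160·x + 10368·x^2 + 10368·x^3)·Dx + (-250 + 240·x + 4968·x^2 + 13824·x^3 + 10368·x^4)·Dx^2 + (-12 + 540·x + 2592·x^2 + 2592·x^3)·Dx^3 + (7 + 138·x + 783·x^2 + 1728·x^3 + 1296·x^4)·Dx^4  (order 4).
h: a_k = 0, 0, 54, -81, 126, -621/2, …
ICs: h(0) = 0, h′(0) = 0, h′′(0) = 108, h′′′(0) = -486.

f: a_k = 0, -6, 0, 4, 0, -4/5, …
g: a_k = 0, -9, 27/2, -27, 243/4, -729/5, …
h₀=f·g: eliminate ⇒ L₀, order ≤ 2·2.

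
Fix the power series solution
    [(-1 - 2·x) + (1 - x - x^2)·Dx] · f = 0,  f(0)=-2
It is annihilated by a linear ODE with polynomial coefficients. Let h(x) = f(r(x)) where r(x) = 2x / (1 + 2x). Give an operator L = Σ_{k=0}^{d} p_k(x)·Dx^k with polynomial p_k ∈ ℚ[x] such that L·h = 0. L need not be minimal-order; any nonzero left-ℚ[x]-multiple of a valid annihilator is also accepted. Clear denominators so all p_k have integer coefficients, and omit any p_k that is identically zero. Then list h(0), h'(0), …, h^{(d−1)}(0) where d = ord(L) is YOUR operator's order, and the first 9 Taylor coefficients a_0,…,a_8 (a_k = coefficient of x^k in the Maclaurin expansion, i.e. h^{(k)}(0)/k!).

f: a_k = -2, -2, -4, -6, -10, -16, -26, -42, -68, …
f∘r: x↦r, Dx↦Dx/r' in L_f ⇒ L₀.
L = (2 + 12·x) + (-1 - 4·x + 8·x^3)·Dx  (order 1).
h: a_k = -2, -4, -8, 0, -32, 64, -256, 768, -2560, …
ICs: h(0) = -2.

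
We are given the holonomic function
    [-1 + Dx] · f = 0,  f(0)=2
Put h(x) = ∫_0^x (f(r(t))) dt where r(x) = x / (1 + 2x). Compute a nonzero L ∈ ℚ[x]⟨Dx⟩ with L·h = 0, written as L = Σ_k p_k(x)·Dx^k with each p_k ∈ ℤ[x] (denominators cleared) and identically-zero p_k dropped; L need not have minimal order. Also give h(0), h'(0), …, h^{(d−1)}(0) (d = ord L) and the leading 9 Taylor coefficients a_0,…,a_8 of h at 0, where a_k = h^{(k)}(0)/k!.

L = -Dx + (1 + 4·x + 4·x^2)·Dx^2  (order 2).
h: a_k = 0, 2, 1, -1, 13/12, -71/60, 49/40, -2699/2520, 9157/20160, …
ICs: h(0) = 0, h′(0) = 2.

f: a_k = 2, 2, 1, 1/3, 1/12, 1/60, 1/360, 1/2520, 1/20160, …
L₀ from L_f via x↦r, Dx↦r'^{-1}Dx.
Integrate: L := L₀·Dx.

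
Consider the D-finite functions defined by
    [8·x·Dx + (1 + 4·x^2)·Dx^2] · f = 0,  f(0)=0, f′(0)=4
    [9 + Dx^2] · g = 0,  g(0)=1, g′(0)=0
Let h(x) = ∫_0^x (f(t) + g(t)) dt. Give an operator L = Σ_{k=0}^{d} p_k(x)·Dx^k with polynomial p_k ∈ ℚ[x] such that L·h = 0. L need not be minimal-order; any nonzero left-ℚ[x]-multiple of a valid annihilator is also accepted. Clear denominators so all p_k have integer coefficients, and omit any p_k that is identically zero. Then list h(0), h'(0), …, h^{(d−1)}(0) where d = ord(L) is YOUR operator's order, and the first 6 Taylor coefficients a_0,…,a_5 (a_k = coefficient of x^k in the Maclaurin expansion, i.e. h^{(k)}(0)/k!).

L = (-2808·x + 19008·x^3 + 10368·x^5)·Dx^2 + (9 + 1548·x^2 + 7344·x^4 + 5184·x^6)·Dx^3 + (-312·x + 2112·x^3 + 1152·x^5)·Dx^4 + (1 + 172·x^2 + 816·x^4 + 576·x^6)·Dx^5  (order 5).
h: a_k = 0, 1, 2, -3/2, -4/3, 27/40, …
ICs: h(0) = 0, h′(0) = 1, h′′(0) = 4, h′′′(0) = -9, h′′′′(0) = -32.

f: a_k = 0, 4, 0, -16/3, 0, 64/5, …
g: a_k = 1, 0, -9/2, 0, 27/8, 0, …
Sum ⇒ L₀ = lclm(L_f,L_g) in ℚ(x)⟨Dx⟩.
h=∫h₀ ⇒ L = L₀·Dx.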